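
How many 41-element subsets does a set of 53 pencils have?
C(53,41) = 53!/(41!×12!) = 266783135710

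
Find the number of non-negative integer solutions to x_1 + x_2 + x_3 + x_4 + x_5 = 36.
C(36+5-1, 5-1) = C(40, 4) = 91390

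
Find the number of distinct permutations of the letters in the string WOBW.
4! / (2! × 1! × 1!) = 12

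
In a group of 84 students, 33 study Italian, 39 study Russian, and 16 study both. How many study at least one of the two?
|A∪B| = |A| + |B| - |A∩B| = 33 + 39 - 16 = 56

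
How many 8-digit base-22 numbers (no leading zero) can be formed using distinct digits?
First digit: 21 choices (nonzero). Then descending: 21 × 21 × 20 × 19 × 18 × 17 × 16 × 15 = 12307075200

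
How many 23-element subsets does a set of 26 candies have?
C(26,23) = 26!/(23!×3!) = 2600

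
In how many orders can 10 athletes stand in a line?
10! = 3628800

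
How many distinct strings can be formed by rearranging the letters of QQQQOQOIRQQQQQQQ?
16! / (1! × 12! × 1! × 2!) = 21840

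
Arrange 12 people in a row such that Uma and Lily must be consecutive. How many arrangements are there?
Treat the 2 as one block: (12-2+1)! × 2! = 39916800 × 2 = 79833600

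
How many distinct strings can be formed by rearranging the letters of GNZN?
4! / (1! × 1! × 2!) = 12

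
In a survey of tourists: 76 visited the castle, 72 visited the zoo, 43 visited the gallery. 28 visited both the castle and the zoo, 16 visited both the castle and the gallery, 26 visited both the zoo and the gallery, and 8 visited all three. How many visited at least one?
|A∪B∪C| = 76+72+43-28-16-26+8 = 129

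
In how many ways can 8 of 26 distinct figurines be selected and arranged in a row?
P(26,8) = 26!/(26-8)! = 62990928000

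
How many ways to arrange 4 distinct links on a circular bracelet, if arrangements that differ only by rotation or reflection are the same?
(4-1)!/2 = 6/2 = 3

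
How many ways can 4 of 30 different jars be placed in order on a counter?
P(30,4) = 30!/(30-4)! = 657720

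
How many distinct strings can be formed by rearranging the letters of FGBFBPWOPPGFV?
13! / (1! × 2! × 1! × 3! × 3! × 1! × 2!) = 43243200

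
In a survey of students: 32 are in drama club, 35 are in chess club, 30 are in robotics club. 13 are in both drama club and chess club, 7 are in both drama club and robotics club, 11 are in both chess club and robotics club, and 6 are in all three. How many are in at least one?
|A∪B∪C| = 32+35+30-13-7-11+6 = 72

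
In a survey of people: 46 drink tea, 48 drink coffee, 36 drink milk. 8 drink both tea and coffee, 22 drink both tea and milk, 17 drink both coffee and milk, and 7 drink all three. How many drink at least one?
|A∪B∪C| = 46+48+36-8-22-17+7 = 90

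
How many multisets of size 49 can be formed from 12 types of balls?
C(49+12-1, 12-1) = C(60, 11) = 342700125300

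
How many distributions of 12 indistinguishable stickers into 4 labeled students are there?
C(12+4-1, 4-1) = C(15, 3) = 455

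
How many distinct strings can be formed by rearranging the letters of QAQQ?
4! / (1! × 3!) = 4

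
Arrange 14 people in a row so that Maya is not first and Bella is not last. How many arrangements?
By inclusion-exclusion: 14! - 2×(14-1)! + (14-2)! = 87178291200 - 12454041600 + 479001600 = 75203251200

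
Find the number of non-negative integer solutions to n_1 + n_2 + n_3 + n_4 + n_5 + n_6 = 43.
C(43+6-1, 6-1) = C(48, 5) = 1712304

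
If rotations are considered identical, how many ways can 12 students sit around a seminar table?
Circular: fix one position, arrange the rest. (12-1)! = 39916800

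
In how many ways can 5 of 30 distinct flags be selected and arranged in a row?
P(30,5) = 30!/(30-5)! = 17100720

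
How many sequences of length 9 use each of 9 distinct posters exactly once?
9! = 362880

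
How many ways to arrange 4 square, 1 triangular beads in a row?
5! / (4! × 1!) = 5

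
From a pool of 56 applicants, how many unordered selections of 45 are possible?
C(56,45) = 56!/(45!×11!) = 148902215280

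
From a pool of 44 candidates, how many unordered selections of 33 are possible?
C(44,33) = 44!/(33!×11!) = 7669339132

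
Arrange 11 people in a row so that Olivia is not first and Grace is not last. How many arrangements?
By inclusion-exclusion: 11! - 2×(11-1)! + (11-2)! = 39916800 - 7257600 + 362880 = 33022080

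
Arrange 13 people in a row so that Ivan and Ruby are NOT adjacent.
Total - adjacent = 13! - (13-1)!×2 = 6227020800 - 958003200 = 5269017600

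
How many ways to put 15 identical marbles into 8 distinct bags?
C(15+8-1, 8-1) = C(22, 7) = 170544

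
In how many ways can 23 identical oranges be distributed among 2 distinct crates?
C(23+2-1, 2-1) = C(24, 1) = 24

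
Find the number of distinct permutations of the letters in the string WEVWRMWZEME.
11! / (1! × 2! × 3! × 3! × 1! × 1!) = 554400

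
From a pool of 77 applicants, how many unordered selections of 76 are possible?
C(77,76) = 77!/(76!×1!) = 77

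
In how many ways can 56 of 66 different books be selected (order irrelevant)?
C(66,56) = 66!/(56!×10!) = 210980549208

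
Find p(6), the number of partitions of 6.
Pentagonal recurrence p(n) = p(n-1) + p(n-2) - p(n-5) - p(n-7) + p(n-12) + p(n-15) - ... gives p(0..5) = 1, 1, 2, 3, 5, 7. p(6) = p(5) + p(4) - p(1) = 7 + 5 - 1 = 11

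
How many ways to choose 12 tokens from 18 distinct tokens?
C(18,12) = 18!/(12!×6!) = 18564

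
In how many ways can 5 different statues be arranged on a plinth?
5! = 120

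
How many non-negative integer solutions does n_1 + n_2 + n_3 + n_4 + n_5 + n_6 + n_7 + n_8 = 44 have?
C(44+8-1, 8-1) = C(51, 7) = 115775100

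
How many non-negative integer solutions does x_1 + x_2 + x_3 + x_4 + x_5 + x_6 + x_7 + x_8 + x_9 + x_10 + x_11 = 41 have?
C(41+11-1, 11-1) = C(51, 10) = 12777711870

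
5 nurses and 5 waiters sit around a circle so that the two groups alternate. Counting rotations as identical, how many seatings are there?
Fix one of the nurses: (5-1)! ways for the remaining nurses, × 5! ways for the waiters = 24 × 120 = 2880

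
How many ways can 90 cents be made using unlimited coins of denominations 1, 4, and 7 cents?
Coefficient of x^90 in 1/(1-x^1) · 1/(1-x^4) · 1/(1-x^7). Case on j = number of 7-cent coins (j = 0..12); remainder r = 90 - 7j is made from {1,4} in ⌊r/4⌋+1 ways. r = 90, 83, 76, 69, 62, 55, 48, 41, 34, 27, 20, 13, 6 → 23 + 21 + 20 + 18 + 16 + 14 + 13 + 11 + 9 + 7 + 6 + 4 + 2 = 164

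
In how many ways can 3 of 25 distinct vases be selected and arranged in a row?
P(25,3) = 25!/(25-3)! = 13800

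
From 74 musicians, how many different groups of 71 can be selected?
C(74,71) = 74!/(71!×3!) = 64824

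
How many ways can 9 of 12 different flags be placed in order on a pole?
P(12,9) = 12!/(12-9)! = 79833600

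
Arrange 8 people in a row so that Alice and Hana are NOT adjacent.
Total - adjacent = 8! - (8-1)!×2 = 40320 - 10080 = 30240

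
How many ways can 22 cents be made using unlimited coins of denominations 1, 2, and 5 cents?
Coefficient of x^22 in 1/(1-x^1) · 1/(1-x^2) · 1/(1-x^5). Case on j = number of 5-cent coins (j = 0..4); remainder r = 22 - 5j is made from {1,2} in ⌊r/2⌋+1 ways. r = 22, 17, 12, 7, 2 → 12 + 9 + 7 + 4 + 2 = 34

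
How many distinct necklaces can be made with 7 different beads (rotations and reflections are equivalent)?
(7-1)!/2 = 720/2 = 360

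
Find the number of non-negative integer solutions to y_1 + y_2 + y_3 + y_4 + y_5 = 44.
C(44+5-1, 5-1) = C(48, 4) = 194580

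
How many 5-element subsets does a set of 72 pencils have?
C(72,5) = 72!/(5!×67!) = 13991544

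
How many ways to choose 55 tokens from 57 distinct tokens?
C(57,55) = 57!/(55!×2!) = 1596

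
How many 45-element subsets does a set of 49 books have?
C(49,45) = 49!/(45!×4!) = 211876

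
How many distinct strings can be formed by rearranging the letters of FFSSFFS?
7! / (4! × 3!) = 35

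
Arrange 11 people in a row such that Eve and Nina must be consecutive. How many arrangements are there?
Treat the 2 as one block: (11-2+1)! × 2! = 3628800 × 2 = 7257600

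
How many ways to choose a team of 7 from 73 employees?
C(73,7) = 73!/(7!×66!) = 1629348612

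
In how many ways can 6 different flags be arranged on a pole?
6! = 720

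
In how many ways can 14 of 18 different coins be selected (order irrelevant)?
C(18,14) = 18!/(14!×4!) = 3060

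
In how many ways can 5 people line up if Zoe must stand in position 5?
Fix one position: (5-1)! = 24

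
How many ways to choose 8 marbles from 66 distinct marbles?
C(66,8) = 66!/(8!×58!) = 5743572120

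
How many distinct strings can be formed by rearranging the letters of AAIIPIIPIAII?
12! / (2! × 7! × 3!) = 7920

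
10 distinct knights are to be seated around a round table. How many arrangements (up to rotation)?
Circular: fix one position, arrange the rest. (10-1)! = 362880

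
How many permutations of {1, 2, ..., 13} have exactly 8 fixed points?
Choose the 8 fixed points C(13,8) = 1287, derange the rest: !5 = Σ_{j=0}^{5} (-1)^j·5!/j! = 120 - 120 + 60 - 20 + 5 - 1 = 44. Product = 1287 × 44 = 56628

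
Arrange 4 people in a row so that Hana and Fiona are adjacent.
Treat as block: (4-1)! × 2! = 6 × 2 = 12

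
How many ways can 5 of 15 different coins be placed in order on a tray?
P(15,5) = 15!/(15-5)! = 360360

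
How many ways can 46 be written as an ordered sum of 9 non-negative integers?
C(46+9-1, 9-1) = C(54, 8) = 1040465790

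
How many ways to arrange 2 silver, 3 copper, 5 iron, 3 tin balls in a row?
13! / (2! × 3! × 5! × 3!) = 720720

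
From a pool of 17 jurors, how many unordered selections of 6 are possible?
C(17,6) = 17!/(6!×11!) = 12376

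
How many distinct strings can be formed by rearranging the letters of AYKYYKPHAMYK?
12! / (1! × 2! × 1! × 1! × 3! × 4!) = 1663200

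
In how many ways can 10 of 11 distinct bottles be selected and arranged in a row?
P(11,10) = 11!/(11-10)! = 39916800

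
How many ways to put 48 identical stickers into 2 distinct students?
C(48+2-1, 2-1) = C(49, 1) = 49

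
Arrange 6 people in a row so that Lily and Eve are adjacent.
Treat as block: (6-1)! × 2! = 120 × 2 = 240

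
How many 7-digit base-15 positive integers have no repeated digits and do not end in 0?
Last digit: 14 nonzero choices. First digit: 13 (nonzero, ≠last). Middle 5: P(13,5) = 154440. Total = 28108080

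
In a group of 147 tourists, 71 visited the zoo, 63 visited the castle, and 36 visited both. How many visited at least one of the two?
|A∪B| = |A| + |B| - |A∩B| = 71 + 63 - 36 = 98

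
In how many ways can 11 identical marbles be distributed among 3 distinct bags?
C(11+3-1, 3-1) = C(13, 2) = 78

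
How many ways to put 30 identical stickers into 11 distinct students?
C(30+11-1, 11-1) = C(40, 10) = 847660528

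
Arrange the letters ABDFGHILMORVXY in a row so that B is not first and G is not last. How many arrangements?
By inclusion-exclusion: 14! - 2×(14-1)! + (14-2)! = 87178291200 - 12454041600 + 479001600 = 75203251200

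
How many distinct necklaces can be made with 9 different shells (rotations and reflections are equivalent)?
(9-1)!/2 = 40320/2 = 20160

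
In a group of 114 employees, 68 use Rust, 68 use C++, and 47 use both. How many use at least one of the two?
|A∪B| = |A| + |B| - |A∩B| = 68 + 68 - 47 = 89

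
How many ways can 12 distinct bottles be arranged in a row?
12! = 479001600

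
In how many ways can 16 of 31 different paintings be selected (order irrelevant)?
C(31,16) = 31!/(16!×15!) = 300540195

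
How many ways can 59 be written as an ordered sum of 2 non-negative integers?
C(59+2-1, 2-1) = C(60, 1) = 60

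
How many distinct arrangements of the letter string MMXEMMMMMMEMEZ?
14! / (1! × 9! × 3! × 1!) = 40040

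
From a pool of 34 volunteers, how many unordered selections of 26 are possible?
C(34,26) = 34!/(26!×8!) = 18156204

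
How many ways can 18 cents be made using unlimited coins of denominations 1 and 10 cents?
Coefficient of x^18 in 1/(1-x^1) · 1/(1-x^10). Use j coins of 10 for j = 0..⌊18/10⌋ = 1, the rest in 1s: 1 + 1 = 2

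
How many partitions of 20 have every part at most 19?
Let r_j(i) = number of partitions of i into parts ≤ j, for i = 0..20. r_1(i) = 1 for all i; r_j(i) = r_{j-1}(i) + r_j(i-j). Rows j = 2..19: ≤2: 1 1 2 2 3 3 4 4 5 5 6 6 7 7 8 8 9 9 10 10 11; ≤3: 1 1 2 3 4 5 7 8 10 12 14 16 19 21 24 27 30 33 37 40 44; ≤4: 1 1 2 3 5 6 9 11 15 18 23 27 34 39 47 54 64 72 84 94 108; ≤5: 1 1 2 3 5 7 10 13 18 23 30 37 47 57 70 84 101 119 141 164 192; ≤6: 1 1 2 3 5 7 11 14 20 26 35 44 58 71 90 110 136 163 199 235 282; ≤7: 1 1 2 3 5 7 11 15 21 28 38 49 65 82 105 131 164 201 248 300 364; ≤8: 1 1 2 3 5 7 11 15 22 29 40 52 70 89 116 146 186 230 288 352 434; ≤9: 1 1 2 3 5 7 11 15 22 30 41 54 73 94 123 157 201 252 318 393 488; ≤10: 1 1 2 3 5 7 11 15 22 30 42 55 75 97 128 164 212 267 340 423 530; ≤11: 1 1 2 3 5 7 11 15 22 30 42 56 76 99 131 169 219 278 355 445 560; ≤12: 1 1 2 3 5 7 11 15 22 30 42 56 77 100 133 172 224 285 366 460 582; ≤13: 1 1 2 3 5 7 11 15 22 30 42 56 77 101 134 174 227 290 373 471 597; ≤14: 1 1 2 3 5 7 11 15 22 30 42 56 77 101 135 175 229 293 378 478 608; ≤15: 1 1 2 3 5 7 11 15 22 30 42 56 77 101 135 176 230 295 381 483 615; ≤16: 1 1 2 3 5 7 11 15 22 30 42 56 77 101 135 176 231 296 383 486 620; ≤17: 1 1 2 3 5 7 11 15 22 30 42 56 77 101 135 176 231 297 384 488 623; ≤18: 1 1 2 3 5 7 11 15 22 30 42 56 77 101 135 176 231 297 385 489 625; ≤19: 1 1 2 3 5 7 11 15 22 30 42 56 77 101 135 176 231 297 385 490 626. r_19(20) = 626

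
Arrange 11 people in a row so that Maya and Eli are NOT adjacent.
Total - adjacent = 11! - (11-1)!×2 = 39916800 - 7257600 = 32659200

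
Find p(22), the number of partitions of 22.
Pentagonal recurrence p(n) = p(n-1) + p(n-2) - p(n-5) - p(n-7) + p(n-12) + p(n-15) - ... gives p(0..21) = 1, 1, 2, 3, 5, 7, 11, 15, 22, 30, 42, 56, 77, 101, 135, 176, 231, 297, 385, 490, 627, 792. p(22) = p(21) + p(20) - p(17) - p(15) + p(10) + p(7) - p(0) = 792 + 627 - 297 - 176 + 42 + 15 - 1 = 1002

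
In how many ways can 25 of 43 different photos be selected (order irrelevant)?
C(43,25) = 43!/(25!×18!) = 608359048206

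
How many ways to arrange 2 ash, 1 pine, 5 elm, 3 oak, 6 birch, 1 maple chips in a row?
18! / (2! × 1! × 5! × 3! × 6! × 1!) = 6175128960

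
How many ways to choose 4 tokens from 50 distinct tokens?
C(50,4) = 50!/(4!×46!) = 230300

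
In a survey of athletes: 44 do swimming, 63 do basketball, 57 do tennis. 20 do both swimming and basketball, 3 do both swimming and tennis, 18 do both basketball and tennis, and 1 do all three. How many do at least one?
|A∪B∪C| = 44+63+57-20-3-18+1 = 124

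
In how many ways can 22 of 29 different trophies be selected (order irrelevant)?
C(29,22) = 29!/(22!×7!) = 1560780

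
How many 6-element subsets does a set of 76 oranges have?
C(76,6) = 76!/(6!×70!) = 218618940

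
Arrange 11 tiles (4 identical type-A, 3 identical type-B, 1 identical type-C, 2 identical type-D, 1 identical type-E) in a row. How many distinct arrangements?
11! / (4! × 3! × 1! × 2! × 1!) = 138600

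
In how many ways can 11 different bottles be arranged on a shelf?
11! = 39916800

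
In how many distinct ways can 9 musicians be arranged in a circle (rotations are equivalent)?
Circular: fix one position, arrange the rest. (9-1)! = 40320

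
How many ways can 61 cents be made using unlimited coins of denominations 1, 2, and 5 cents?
Coefficient of x^61 in 1/(1-x^1) · 1/(1-x^2) · 1/(1-x^5). Case on j = number of 5-cent coins (j = 0..12); remainder r = 61 - 5j is made from {1,2} in ⌊r/2⌋+1 ways. r = 61, 56, 51, 46, 41, 36, 31, 26, 21, 16, 11, 6, 1 → 31 + 29 + 26 + 24 + 21 + 19 + 16 + 14 + 11 + 9 + 6 + 4 + 1 = 211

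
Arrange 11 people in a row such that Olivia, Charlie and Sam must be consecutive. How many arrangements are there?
Treat the 3 as one block: (11-3+1)! × 3! = 362880 × 6 = 2177280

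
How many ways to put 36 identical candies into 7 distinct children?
C(36+7-1, 7-1) = C(42, 6) = 5245786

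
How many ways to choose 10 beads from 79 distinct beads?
C(79,10) = 79!/(10!×69!) = 1440680596355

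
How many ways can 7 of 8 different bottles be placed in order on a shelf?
P(8,7) = 8!/(8-7)! = 40320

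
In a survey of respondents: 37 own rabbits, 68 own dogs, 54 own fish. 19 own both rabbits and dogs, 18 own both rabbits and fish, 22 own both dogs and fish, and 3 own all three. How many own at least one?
|A∪B∪C| = 37+68+54-19-18-22+3 = 103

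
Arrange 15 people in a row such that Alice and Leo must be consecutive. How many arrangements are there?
Treat the 2 as one block: (15-2+1)! × 2! = 87178291200 × 2 = 174356582400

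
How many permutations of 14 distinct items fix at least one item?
Complement of the derangements. !14 = Σ_{j=0}^{14} (-1)^j·14!/j! = 87178291200 - 87178291200 + 43589145600 - 14529715200 + 3632428800 - 726485760 + 121080960 - 17297280 + 2162160 - 240240 + 24024 - 2184 + 182 - 14 + 1 = 32071101049. 14! - !14 = 87178291200 - 32071101049 = 55107190151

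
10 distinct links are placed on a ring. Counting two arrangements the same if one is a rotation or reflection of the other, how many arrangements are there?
(10-1)!/2 = 362880/2 = 181440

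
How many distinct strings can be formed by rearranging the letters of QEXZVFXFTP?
10! / (1! × 1! × 1! × 1! × 2! × 1! × 2! × 1!) = 907200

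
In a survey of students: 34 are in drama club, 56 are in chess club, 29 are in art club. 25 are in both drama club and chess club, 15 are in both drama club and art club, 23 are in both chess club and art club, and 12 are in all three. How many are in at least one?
|A∪B∪C| = 34+56+29-25-15-23+12 = 68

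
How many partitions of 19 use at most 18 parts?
By conjugation, equals partitions of 19 into parts ≤ 18. Let r_j(i) = number of partitions of i into parts ≤ j, for i = 0..19. r_1(i) = 1 for all i; r_j(i) = r_{j-1}(i) + r_j(i-j). Rows j = 2..18: ≤2: 1 1 2 2 3 3 4 4 5 5 6 6 7 7 8 8 9 9 10 10; ≤3: 1 1 2 3 4 5 7 8 10 12 14 16 19 21 24 27 30 33 37 40; ≤4: 1 1 2 3 5 6 9 11 15 18 23 27 34 39 47 54 64 72 84 94; ≤5: 1 1 2 3 5 7 10 13 18 23 30 37 47 57 70 84 101 119 141 164; ≤6: 1 1 2 3 5 7 11 14 20 26 35 44 58 71 90 110 136 163 199 235; ≤7: 1 1 2 3 5 7 11 15 21 28 38 49 65 82 105 131 164 201 248 300; ≤8: 1 1 2 3 5 7 11 15 22 29 40 52 70 89 116 146 186 230 288 352; ≤9: 1 1 2 3 5 7 11 15 22 30 41 54 73 94 123 157 201 252 318 393; ≤10: 1 1 2 3 5 7 11 15 22 30 42 55 75 97 128 164 212 267 340 423; ≤11: 1 1 2 3 5 7 11 15 22 30 42 56 76 99 131 169 219 278 355 445; ≤12: 1 1 2 3 5 7 11 15 22 30 42 56 77 100 133 172 224 285 366 460; ≤13: 1 1 2 3 5 7 11 15 22 30 42 56 77 101 134 174 227 290 373 471; ≤14: 1 1 2 3 5 7 11 15 22 30 42 56 77 101 135 175 229 293 378 478; ≤15: 1 1 2 3 5 7 11 15 22 30 42 56 77 101 135 176 230 295 381 483; ≤16: 1 1 2 3 5 7 11 15 22 30 42 56 77 101 135 176 231 296 383 486; ≤17: 1 1 2 3 5 7 11 15 22 30 42 56 77 101 135 176 231 297 384 488; ≤18: 1 1 2 3 5 7 11 15 22 30 42 56 77 101 135 176 231 297 385 489. r_18(19) = 489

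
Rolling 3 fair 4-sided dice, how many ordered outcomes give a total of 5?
Coefficient of x^5 in (x + x² + ... + x^4)^3. By inclusion-exclusion on dice exceeding 4: Σ_j (-1)^j C(3,j)·C(5-1-4j, 2) = C(3,0)·C(4,2) = 1·6 = 6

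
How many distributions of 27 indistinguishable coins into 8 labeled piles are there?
C(27+8-1, 8-1) = C(34, 7) = 5379616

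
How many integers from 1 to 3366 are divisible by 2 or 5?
⌊3366/2⌋ + ⌊3366/5⌋ - ⌊3366/10⌋ = 1683 + 673 - 336 = 2020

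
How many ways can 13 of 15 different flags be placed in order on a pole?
P(15,13) = 15!/(15-13)! = 653837184000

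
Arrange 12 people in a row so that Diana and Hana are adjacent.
Treat as block: (12-1)! × 2! = 39916800 × 2 = 79833600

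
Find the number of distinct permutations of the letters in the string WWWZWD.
6! / (4! × 1! × 1!) = 30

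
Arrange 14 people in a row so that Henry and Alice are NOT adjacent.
Total - adjacent = 14! - (14-1)!×2 = 87178291200 - 12454041600 = 74724249600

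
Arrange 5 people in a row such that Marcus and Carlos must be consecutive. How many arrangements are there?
Treat the 2 as one block: (5-2+1)! × 2! = 24 × 2 = 48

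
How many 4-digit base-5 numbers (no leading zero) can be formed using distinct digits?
First digit: 4 choices (nonzero). Then descending: 4 × 4 × 3 × 2 = 96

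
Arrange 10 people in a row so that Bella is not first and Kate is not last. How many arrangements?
By inclusion-exclusion: 10! - 2×(10-1)! + (10-2)! = 3628800 - 725760 + 40320 = 2943360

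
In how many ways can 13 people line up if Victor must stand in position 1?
Fix one position: (13-1)! = 479001600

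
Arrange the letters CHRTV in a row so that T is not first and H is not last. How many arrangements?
By inclusion-exclusion: 5! - 2×(5-1)! + (5-2)! = 120 - 48 + 6 = 78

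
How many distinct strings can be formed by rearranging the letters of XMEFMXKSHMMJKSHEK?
17! / (1! × 2! × 2! × 2! × 4! × 2! × 3! × 1!) = 154378224000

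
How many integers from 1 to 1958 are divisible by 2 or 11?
⌊1958/2⌋ + ⌊1958/11⌋ - ⌊1958/22⌋ = 979 + 178 - 89 = 1068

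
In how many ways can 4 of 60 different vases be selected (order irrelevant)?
C(60,4) = 60!/(4!×56!) = 487635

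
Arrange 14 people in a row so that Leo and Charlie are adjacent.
Treat as block: (14-1)! × 2! = 6227020800 × 2 = 12454041600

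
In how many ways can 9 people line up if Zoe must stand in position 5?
Fix one position: (9-1)! = 40320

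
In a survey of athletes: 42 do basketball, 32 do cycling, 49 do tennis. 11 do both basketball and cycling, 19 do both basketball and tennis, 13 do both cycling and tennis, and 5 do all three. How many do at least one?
|A∪B∪C| = 42+32+49-11-19-13+5 = 85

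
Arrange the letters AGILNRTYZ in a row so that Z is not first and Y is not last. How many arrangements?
By inclusion-exclusion: 9! - 2×(9-1)! + (9-2)! = 362880 - 80640 + 5040 = 287280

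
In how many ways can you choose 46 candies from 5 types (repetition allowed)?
C(46+5-1, 5-1) = C(50, 4) = 230300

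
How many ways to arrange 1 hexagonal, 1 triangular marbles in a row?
2! / (1! × 1!) = 2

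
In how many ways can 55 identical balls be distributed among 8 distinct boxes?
C(55+8-1, 8-1) = C(62, 7) = 491796152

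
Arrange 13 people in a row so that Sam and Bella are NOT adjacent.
Total - adjacent = 13! - (13-1)!×2 = 6227020800 - 958003200 = 5269017600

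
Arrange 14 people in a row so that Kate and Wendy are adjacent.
Treat as block: (14-1)! × 2! = 6227020800 × 2 = 12454041600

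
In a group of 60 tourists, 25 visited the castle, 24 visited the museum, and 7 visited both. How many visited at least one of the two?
|A∪B| = |A| + |B| - |A∩B| = 25 + 24 - 7 = 42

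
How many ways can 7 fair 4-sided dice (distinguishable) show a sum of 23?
Coefficient of x^23 in (x + x² + ... + x^4)^7. By inclusion-exclusion on dice exceeding 4: Σ_j (-1)^j C(7,j)·C(23-1-4j, 6) = C(7,0)·C(22,6) - C(7,1)·C(18,6) + C(7,2)·C(14,6) - C(7,3)·C(10,6) + C(7,4)·C(6,6) = 1·74613 - 7·18564 + 21·3003 - 35·210 + 35·1 = 413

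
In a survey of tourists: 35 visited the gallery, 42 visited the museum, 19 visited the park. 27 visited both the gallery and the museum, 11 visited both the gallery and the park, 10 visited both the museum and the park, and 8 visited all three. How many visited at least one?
|A∪B∪C| = 35+42+19-27-11-10+8 = 56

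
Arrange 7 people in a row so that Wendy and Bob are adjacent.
Treat as block: (7-1)! × 2! = 720 × 2 = 1440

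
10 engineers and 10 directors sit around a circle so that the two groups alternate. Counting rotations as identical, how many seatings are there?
Fix one of the engineers: (10-1)! ways for the remaining engineers, × 10! ways for the directors = 362880 × 3628800 = 1316818944000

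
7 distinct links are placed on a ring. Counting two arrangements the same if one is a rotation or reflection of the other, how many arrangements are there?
(7-1)!/2 = 720/2 = 360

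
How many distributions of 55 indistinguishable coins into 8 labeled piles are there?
C(55+8-1, 8-1) = C(62, 7) = 491796152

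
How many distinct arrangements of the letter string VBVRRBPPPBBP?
12! / (2! × 4! × 4! × 2!) = 207900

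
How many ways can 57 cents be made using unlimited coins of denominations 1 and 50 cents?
Coefficient of x^57 in 1/(1-x^1) · 1/(1-x^50). Use j coins of 50 for j = 0..⌊57/50⌋ = 1, the rest in 1s: 1 + 1 = 2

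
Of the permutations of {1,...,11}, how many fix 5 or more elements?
Exactly j fixed points: C(11,j)·!(11-j); sum over j ≥ 5 (derangement numbers via !m = (m-1)·(!(m-1) + !(m-2)): !0..!6 = 1, 0, 1, 2, 9, 44, 265). Σ_{j=5}^{11} C(11,j)·!(11-j) = C(11,5)·!6 + C(11,6)·!5 + C(11,7)·!4 + C(11,8)·!3 + C(11,9)·!2 + C(11,10)·!1 + C(11,11)·!0 = 462·265 + 462·44 + 330·9 + 165·2 + 55·1 + 11·0 + 1·1 = 146114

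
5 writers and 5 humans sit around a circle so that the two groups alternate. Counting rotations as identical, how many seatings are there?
Fix one of the writers: (5-1)! ways for the remaining writers, × 5! ways for the humans = 24 × 120 = 2880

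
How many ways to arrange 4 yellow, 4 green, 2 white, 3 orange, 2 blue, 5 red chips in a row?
20! / (4! × 4! × 2! × 3! × 2! × 5!) = 1466593128000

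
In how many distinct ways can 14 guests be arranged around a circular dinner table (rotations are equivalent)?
Circular: fix one position, arrange the rest. (14-1)! = 6227020800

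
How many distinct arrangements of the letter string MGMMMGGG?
8! / (4! × 4!) = 70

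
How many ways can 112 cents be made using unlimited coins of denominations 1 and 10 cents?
Coefficient of x^112 in 1/(1-x^1) · 1/(1-x^10). Use j coins of 10 for j = 0..⌊112/10⌋ = 11, the rest in 1s: 11 + 1 = 12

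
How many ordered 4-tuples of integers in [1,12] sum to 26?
Coefficient of x^26 in (x + x² + ... + x^12)^4. By inclusion-exclusion on dice exceeding 12: Σ_j (-1)^j C(4,j)·C(26-1-12j, 3) = C(4,0)·C(25,3) - C(4,1)·C(13,3) = 1·2300 - 4·286 = 1156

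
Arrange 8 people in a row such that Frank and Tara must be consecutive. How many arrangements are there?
Treat the 2 as one block: (8-2+1)! × 2! = 5040 × 2 = 10080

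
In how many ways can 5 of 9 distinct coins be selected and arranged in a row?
P(9,5) = 9!/(9-5)! = 15120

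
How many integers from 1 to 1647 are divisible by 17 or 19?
⌊1647/17⌋ + ⌊1647/19⌋ - ⌊1647/323⌋ = 96 + 86 - 5 = 177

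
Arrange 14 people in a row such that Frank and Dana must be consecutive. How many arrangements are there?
Treat the 2 as one block: (14-2+1)! × 2! = 6227020800 × 2 = 12454041600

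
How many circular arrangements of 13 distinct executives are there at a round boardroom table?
Circular: fix one position, arrange the rest. (13-1)! = 479001600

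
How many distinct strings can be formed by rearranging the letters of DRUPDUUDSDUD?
12! / (1! × 1! × 4! × 1! × 5!) = 166320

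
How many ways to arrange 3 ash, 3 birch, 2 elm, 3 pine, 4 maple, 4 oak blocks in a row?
19! / (3! × 3! × 2! × 3! × 4! × 4!) = 488864376000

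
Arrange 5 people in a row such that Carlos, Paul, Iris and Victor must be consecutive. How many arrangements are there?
Treat the 4 as one block: (5-4+1)! × 4! = 2 × 24 = 48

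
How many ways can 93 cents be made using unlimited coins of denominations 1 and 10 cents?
Coefficient of x^93 in 1/(1-x^1) · 1/(1-x^10). Use j coins of 10 for j = 0..⌊93/10⌋ = 9, the rest in 1s: 9 + 1 = 10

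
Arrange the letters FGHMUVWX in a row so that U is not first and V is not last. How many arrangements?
By inclusion-exclusion: 8! - 2×(8-1)! + (8-2)! = 40320 - 10080 + 720 = 30960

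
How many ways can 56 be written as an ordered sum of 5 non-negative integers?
C(56+5-1, 5-1) = C(60, 4) = 487635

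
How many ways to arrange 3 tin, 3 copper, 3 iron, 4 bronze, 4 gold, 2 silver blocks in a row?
19! / (3! × 3! × 3! × 4! × 4! × 2!) = 488864376000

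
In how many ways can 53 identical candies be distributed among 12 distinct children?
C(53+12-1, 12-1) = C(64, 11) = 743595781824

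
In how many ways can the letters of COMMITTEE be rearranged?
9! / (1! × 1! × 2! × 1! × 2! × 2!) = 45360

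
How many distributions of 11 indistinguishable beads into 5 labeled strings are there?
C(11+5-1, 5-1) = C(15, 4) = 1365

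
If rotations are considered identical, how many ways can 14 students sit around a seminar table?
Circular: fix one position, arrange the rest. (14-1)! = 6227020800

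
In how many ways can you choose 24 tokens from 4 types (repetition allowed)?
C(24+4-1, 4-1) = C(27, 3) = 2925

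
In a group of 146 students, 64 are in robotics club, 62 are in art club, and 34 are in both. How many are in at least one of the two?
|A∪B| = |A| + |B| - |A∩B| = 64 + 62 - 34 = 92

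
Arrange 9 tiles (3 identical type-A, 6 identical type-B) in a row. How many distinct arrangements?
9! / (3! × 6!) = 84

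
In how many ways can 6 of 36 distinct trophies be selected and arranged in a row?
P(36,6) = 36!/(36-6)! = 1402410240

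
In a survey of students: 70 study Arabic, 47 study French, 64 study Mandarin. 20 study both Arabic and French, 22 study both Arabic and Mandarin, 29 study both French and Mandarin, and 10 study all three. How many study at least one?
|A∪B∪C| = 70+47+64-20-22-29+10 = 120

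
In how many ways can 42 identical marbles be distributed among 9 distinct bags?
C(42+9-1, 9-1) = C(50, 8) = 536878650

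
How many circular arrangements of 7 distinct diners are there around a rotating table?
Circular: fix one position, arrange the rest. (7-1)! = 720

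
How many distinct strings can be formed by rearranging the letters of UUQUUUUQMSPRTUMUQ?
17! / (1! × 1! × 1! × 1! × 3! × 2! × 8!) = 735134400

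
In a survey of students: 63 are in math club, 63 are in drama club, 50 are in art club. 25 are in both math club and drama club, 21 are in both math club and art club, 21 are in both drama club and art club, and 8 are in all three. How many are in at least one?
|A∪B∪C| = 63+63+50-25-21-21+8 = 117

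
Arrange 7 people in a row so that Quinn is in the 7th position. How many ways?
Fix one position: (7-1)! = 720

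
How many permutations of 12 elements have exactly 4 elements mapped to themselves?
Choose the 4 fixed points C(12,4) = 495, derange the rest: !8 = Σ_{j=0}^{8} (-1)^j·8!/j! = 40320 - 40320 + 20160 - 6720 + 1680 - 336 + 56 - 8 + 1 = 14833. Product = 495 × 14833 = 7342335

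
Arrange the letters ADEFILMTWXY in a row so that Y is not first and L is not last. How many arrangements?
By inclusion-exclusion: 11! - 2×(11-1)! + (11-2)! = 39916800 - 7257600 + 362880 = 33022080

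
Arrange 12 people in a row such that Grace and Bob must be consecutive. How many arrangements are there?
Treat the 2 as one block: (12-2+1)! × 2! = 39916800 × 2 = 79833600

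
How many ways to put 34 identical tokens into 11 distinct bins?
C(34+11-1, 11-1) = C(44, 10) = 2481256778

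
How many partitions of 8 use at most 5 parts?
By conjugation, equals partitions of 8 into parts ≤ 5. Let r_j(i) = number of partitions of i into parts ≤ j, for i = 0..8. r_1(i) = 1 for all i; r_j(i) = r_{j-1}(i) + r_j(i-j). Rows j = 2..5: ≤2: 1 1 2 2 3 3 4 4 5; ≤3: 1 1 2 3 4 5 7 8 10; ≤4: 1 1 2 3 5 6 9 11 15; ≤5: 1 1 2 3 5 7 10 13 18. r_5(8) = 18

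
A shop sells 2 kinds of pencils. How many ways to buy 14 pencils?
C(14+2-1, 2-1) = C(15, 1) = 15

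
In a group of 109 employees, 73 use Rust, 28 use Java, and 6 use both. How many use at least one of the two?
|A∪B| = |A| + |B| - |A∩B| = 73 + 28 - 6 = 95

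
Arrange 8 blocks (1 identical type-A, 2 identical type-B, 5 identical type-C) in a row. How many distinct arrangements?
8! / (1! × 2! × 5!) = 168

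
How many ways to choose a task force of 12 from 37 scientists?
C(37,12) = 37!/(12!×25!) = 1852482996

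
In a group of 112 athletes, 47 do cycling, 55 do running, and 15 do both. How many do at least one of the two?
|A∪B| = |A| + |B| - |A∩B| = 47 + 55 - 15 = 87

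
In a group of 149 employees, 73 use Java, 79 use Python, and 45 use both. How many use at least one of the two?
|A∪B| = |A| + |B| - |A∩B| = 73 + 79 - 45 = 107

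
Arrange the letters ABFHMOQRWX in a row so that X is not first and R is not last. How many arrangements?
By inclusion-exclusion: 10! - 2×(10-1)! + (10-2)! = 3628800 - 725760 + 40320 = 2943360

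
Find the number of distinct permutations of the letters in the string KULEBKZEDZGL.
12! / (1! × 2! × 1! × 2! × 2! × 2! × 1! × 1!) = 29937600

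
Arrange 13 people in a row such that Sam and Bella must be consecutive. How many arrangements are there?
Treat the 2 as one block: (13-2+1)! × 2! = 479001600 × 2 = 958003200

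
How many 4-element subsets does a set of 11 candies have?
C(11,4) = 11!/(4!×7!) = 330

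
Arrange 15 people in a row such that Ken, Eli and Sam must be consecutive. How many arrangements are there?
Treat the 3 as one block: (15-3+1)! × 3! = 6227020800 × 6 = 37362124800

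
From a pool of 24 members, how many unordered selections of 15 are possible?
C(24,15) = 24!/(15!×9!) = 1307504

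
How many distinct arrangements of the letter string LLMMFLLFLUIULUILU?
17! / (2! × 4! × 2! × 7! × 2!) = 367567200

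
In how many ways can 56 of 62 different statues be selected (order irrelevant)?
C(62,56) = 62!/(56!×6!) = 61474519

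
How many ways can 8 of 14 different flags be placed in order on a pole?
P(14,8) = 14!/(14-8)! = 121080960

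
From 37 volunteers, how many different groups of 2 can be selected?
C(37,2) = 37!/(2!×35!) = 666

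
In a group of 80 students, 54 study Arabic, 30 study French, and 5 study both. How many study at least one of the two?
|A∪B| = |A| + |B| - |A∩B| = 54 + 30 - 5 = 79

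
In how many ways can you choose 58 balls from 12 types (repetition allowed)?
C(58+12-1, 12-1) = C(69, 11) = 1823810410032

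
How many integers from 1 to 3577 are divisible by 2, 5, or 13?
⌊3577/2⌋+⌊3577/5⌋+⌊3577/13⌋ - ⌊3577/10⌋-⌊3577/26⌋-⌊3577/65⌋ + ⌊3577/130⌋ = 1788+715+275 - 357-137-55 + 27 = 2256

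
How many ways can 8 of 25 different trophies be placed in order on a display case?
P(25,8) = 25!/(25-8)! = 43609104000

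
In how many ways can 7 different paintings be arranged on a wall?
7! = 5040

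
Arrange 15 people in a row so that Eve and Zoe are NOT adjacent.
Total - adjacent = 15! - (15-1)!×2 = 1307674368000 - 174356582400 = 1133317785600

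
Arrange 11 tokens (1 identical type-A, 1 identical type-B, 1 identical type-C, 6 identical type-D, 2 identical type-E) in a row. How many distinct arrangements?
11! / (1! × 1! × 1! × 6! × 2!) = 27720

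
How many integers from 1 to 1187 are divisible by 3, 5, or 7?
⌊1187/3⌋+⌊1187/5⌋+⌊1187/7⌋ - ⌊1187/15⌋-⌊1187/21⌋-⌊1187/35⌋ + ⌊1187/105⌋ = 395+237+169 - 79-56-33 + 11 = 644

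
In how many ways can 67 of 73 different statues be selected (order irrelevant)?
C(73,67) = 73!/(67!×6!) = 170230452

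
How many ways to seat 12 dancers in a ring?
Circular: fix one position, arrange the rest. (12-1)! = 39916800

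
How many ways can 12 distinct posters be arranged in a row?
12! = 479001600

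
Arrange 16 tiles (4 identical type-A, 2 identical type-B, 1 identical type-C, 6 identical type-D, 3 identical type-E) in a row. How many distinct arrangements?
16! / (4! × 2! × 1! × 6! × 3!) = 100900800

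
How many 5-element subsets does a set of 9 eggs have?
C(9,5) = 9!/(5!×4!) = 126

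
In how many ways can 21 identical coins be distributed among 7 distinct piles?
C(21+7-1, 7-1) = C(27, 6) = 296010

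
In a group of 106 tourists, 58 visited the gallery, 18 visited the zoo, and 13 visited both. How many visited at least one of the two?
|A∪B| = |A| + |B| - |A∩B| = 58 + 18 - 13 = 63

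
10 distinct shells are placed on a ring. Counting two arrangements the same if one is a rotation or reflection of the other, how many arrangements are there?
(10-1)!/2 = 362880/2 = 181440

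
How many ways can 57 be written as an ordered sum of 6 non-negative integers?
C(57+6-1, 6-1) = C(62, 5) = 6471002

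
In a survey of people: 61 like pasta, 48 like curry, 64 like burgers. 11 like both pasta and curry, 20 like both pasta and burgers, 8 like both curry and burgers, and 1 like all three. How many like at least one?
|A∪B∪C| = 61+48+64-11-20-8+1 = 135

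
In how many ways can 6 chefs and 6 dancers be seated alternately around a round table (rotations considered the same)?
Fix one of the chefs: (6-1)! ways for the remaining chefs, × 6! ways for the dancers = 120 × 720 = 86400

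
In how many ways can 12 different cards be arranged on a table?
12! = 479001600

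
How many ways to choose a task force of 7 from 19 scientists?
C(19,7) = 19!/(7!×12!) = 50388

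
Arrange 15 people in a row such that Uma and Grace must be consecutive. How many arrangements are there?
Treat the 2 as one block: (15-2+1)! × 2! = 87178291200 × 2 = 174356582400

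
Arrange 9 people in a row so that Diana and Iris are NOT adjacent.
Total - adjacent = 9! - (9-1)!×2 = 362880 - 80640 = 282240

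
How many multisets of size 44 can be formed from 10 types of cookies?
C(44+10-1, 10-1) = C(53, 9) = 4431613550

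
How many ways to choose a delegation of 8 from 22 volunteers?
C(22,8) = 22!/(8!×14!) = 319770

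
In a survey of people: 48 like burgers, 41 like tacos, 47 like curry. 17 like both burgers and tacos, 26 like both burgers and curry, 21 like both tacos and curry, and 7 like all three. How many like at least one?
|A∪B∪C| = 48+41+47-17-26-21+7 = 79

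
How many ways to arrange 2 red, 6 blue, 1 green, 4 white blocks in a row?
13! / (2! × 6! × 1! × 4!) = 180180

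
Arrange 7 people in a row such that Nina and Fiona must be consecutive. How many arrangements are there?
Treat the 2 as one block: (7-2+1)! × 2! = 720 × 2 = 1440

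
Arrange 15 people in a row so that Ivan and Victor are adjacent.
Treat as block: (15-1)! × 2! = 87178291200 × 2 = 174356582400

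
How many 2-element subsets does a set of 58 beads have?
C(58,2) = 58!/(2!×56!) = 1653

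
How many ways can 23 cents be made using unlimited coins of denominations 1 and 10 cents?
Coefficient of x^23 in 1/(1-x^1) · 1/(1-x^10). Use j coins of 10 for j = 0..⌊23/10⌋ = 2, the rest in 1s: 2 + 1 = 3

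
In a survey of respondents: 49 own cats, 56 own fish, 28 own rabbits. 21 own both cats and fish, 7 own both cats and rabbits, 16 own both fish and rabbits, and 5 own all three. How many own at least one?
|A∪B∪C| = 49+56+28-21-7-16+5 = 94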